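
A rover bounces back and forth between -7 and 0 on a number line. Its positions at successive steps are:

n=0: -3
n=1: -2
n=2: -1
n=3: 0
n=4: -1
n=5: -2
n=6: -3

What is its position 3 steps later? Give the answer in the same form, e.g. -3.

-6

The value travels 1 per step and bounces off the walls at -7 and 0.
  step 7: -3 → -4
  step 8: -4 → -5
  step 9: -5 → -6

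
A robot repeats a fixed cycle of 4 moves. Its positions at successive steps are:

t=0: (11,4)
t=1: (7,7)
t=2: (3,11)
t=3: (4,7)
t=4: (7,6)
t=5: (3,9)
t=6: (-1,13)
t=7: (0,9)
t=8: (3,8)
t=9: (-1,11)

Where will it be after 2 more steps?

Step-to-step displacements: (-4,+3), (-4,+4), (+1,-4), (+3,-1), (-4,+3), (-4,+4), (+1,-4), (+3,-1), (-4,+3) — a repeating cycle of length 4.
step 10: apply (-4,+4) → (-5,15)
step 11: apply (+1,-4) → (-4,11)

(-4,11)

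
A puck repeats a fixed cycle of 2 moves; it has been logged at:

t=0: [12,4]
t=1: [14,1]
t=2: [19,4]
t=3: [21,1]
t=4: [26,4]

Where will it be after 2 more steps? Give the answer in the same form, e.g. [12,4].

The moves between consecutive positions are [+2,-3], [+5,+3], [+2,-3], [+5,+3]; they repeat the 2-cycle [[+2,-3], [+5,+3]].
step 5: apply [+2,-3] → [28,1]
step 6: apply [+5,+3] → [33,4]

[33,4]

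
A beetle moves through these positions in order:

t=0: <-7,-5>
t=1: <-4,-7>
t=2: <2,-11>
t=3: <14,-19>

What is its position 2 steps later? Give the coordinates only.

<86,-67>

Step-to-step displacements: <+3,-2>, <+6,-4>, <+12,-8>; each is 2× the previous.
step 4: <14,-19> + <+24,-16> → <38,-35>
step 5: <38,-35> + <+48,-32> → <86,-67>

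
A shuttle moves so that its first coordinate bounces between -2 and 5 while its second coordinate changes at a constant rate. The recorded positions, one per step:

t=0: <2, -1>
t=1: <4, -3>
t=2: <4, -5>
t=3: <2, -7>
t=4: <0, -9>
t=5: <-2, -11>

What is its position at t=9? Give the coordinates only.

<4, -19>

The first coordinate reflects between -2 and 5, moving 2 per step.
  step 6: -2 → 0
  step 7: 0 → 2
  step 8: 2 → 4
  step 9: 4 → 4
The second coordinate changes by -2 each step: at step 9 it is -19.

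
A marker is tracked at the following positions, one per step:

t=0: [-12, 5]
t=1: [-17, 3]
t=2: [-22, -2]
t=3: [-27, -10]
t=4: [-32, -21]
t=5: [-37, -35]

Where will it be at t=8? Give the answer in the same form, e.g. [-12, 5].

[-52, -95]

Successive displacements: [-5, -2], [-5, -5], [-5, -8], [-5, -11], [-5, -14] — each changes by [+0, -3].
step 6: [-37, -35] + [-5, -17] → [-42, -52]
step 7: [-42, -52] + [-5, -20] → [-47, -72]
step 8: [-47, -72] + [-5, -23] → [-52, -95]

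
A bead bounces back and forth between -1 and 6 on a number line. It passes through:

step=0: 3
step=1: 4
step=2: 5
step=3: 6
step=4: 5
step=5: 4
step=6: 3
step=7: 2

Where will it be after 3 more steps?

-1

The value travels 1 per step and bounces off the walls at -1 and 6.
  step 8: 2 → 1
  step 9: 1 → 0
  step 10: 0 → -1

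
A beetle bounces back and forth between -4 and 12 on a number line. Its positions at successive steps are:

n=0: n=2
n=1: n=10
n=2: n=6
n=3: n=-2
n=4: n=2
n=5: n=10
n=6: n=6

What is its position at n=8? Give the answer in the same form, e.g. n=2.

n=2

The value travels 8 per step and bounces off the walls at -4 and 12.
  step 7: 6 → -2
  step 8: -2 → 2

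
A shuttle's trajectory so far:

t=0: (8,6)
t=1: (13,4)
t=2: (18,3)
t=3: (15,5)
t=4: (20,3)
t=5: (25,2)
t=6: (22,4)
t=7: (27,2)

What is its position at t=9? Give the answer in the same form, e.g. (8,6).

(29,3)

Step-to-step displacements: (+5,-2), (+5,-1), (-3,+2), (+5,-2), (+5,-1), (-3,+2), (+5,-2) — a repeating cycle of length 3.
step 8: apply (+5,-1) → (32,1)
step 9: apply (-3,+2) → (29,3)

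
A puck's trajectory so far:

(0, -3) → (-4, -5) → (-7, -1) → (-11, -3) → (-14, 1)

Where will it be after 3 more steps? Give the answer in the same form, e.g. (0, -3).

The moves between consecutive positions are (-4, -2), (-3, +4), (-4, -2), (-3, +4); they repeat the 2-cycle [(-4, -2), (-3, +4)].
step 5: apply (-4, -2) → (-18, -1)
step 6: apply (-3, +4) → (-21, 3)
step 7: apply (-4, -2) → (-25, 1)

(-25, 1)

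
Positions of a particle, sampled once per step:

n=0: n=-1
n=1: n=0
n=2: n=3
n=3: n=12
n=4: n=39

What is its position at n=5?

n=120

Step-to-step displacements: +1, +3, +9, +27; each is 3× the previous.
step 5: 39 + 81 → n=120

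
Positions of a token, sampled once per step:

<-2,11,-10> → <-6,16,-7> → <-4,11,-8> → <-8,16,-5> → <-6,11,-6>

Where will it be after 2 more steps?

<-8,11,-4>

Step-to-step displacements: <-4,+5,+3>, <+2,-5,-1>, <-4,+5,+3>, <+2,-5,-1> — a repeating cycle of length 2.
step 5: apply <-4,+5,+3> → <-10,16,-3>
step 6: apply <+2,-5,-1> → <-8,11,-4>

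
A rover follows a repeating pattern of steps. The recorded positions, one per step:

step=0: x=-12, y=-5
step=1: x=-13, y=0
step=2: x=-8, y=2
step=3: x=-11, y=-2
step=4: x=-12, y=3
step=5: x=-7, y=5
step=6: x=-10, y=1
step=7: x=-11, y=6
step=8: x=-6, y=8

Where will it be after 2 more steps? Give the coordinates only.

x=-10, y=9

The moves between consecutive positions are (-1,+5), (+5,+2), (-3,-4), (-1,+5), (+5,+2), (-3,-4), (-1,+5), (+5,+2); they repeat the 3-cycle [(-1,+5), (+5,+2), (-3,-4)].
step 9: apply (-3,-4) → x=-9, y=4
step 10: apply (-1,+5) → x=-10, y=9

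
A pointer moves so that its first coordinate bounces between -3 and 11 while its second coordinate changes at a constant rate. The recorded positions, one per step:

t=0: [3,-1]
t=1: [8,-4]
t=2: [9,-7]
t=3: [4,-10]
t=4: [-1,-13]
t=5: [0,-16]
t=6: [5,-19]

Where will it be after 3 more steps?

[2,-28]

The first coordinate reflects between -3 and 11, moving 5 per step.
  step 7: 5 → 10
  step 8: 10 → 7
  step 9: 7 → 2
The second coordinate changes by -3 each step: at step 9 it is -28.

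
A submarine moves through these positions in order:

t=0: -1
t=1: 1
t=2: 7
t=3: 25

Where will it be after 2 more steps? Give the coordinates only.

Step-to-step displacements: +2, +6, +18; each is 3× the previous.
step 4: 25 + 54 → 79
step 5: 79 + 162 → 241

241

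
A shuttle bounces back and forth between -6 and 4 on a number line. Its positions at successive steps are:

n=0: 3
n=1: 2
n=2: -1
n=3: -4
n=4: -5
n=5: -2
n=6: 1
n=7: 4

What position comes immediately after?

1

The value reflects between -6 and 4, moving 3 per step.
  step 8: 4 → 1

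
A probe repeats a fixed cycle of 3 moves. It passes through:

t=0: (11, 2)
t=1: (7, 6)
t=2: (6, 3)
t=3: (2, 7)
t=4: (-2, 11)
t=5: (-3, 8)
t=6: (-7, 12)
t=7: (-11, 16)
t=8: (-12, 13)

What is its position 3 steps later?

(-21, 18)

Differencing gives (-4, +4), (-1, -3), (-4, +4), (-4, +4), (-1, -3), (-4, +4), (-4, +4), (-1, -3). This is the pattern (-4, +4), (-1, -3), (-4, +4) repeated.
step 9: apply (-4, +4) → (-16, 17)
step 10: apply (-4, +4) → (-20, 21)
step 11: apply (-1, -3) → (-21, 18)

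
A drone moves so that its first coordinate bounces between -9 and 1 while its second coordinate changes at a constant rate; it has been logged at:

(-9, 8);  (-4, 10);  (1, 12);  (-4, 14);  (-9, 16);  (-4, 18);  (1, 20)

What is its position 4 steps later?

The first coordinate reflects between -9 and 1, moving 5 per step.
  step 7: 1 → -4
  step 8: -4 → -9
  step 9: -9 → -4
  step 10: -4 → 1
The second coordinate changes by +2 each step: at step 10 it is 28.

(1, 28)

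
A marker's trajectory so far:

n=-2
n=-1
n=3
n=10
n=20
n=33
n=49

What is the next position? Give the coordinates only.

n=68

First differences are +1, +4, +7, +10, +13, +16; their common second difference is +3 (constant acceleration).
step 7: 49 + 19 → n=68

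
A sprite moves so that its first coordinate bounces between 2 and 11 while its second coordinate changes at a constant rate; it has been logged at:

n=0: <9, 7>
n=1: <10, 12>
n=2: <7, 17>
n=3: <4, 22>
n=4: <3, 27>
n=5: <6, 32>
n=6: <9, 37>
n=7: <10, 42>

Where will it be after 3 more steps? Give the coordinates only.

<3, 57>

The first coordinate travels 3 per step and bounces off the walls at 2 and 11.
  step 8: 10 → 7
  step 9: 7 → 4
  step 10: 4 → 3
The second coordinate changes by +5 each step: at step 10 it is 57.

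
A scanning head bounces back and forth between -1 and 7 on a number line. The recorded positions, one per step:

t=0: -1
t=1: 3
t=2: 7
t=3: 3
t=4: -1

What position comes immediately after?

3

The value travels 4 per step and bounces off the walls at -1 and 7.
  step 5: -1 → 3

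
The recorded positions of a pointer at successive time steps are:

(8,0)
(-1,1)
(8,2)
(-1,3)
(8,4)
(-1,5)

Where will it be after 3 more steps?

(8,8)

The first coordinate repeats the cycle [8, -1] with period 2; step 8 mod 2 = 0, giving 8.
The second coordinate changes by +1 each step, so at step 8 it is 0 + 8·(1) = 8.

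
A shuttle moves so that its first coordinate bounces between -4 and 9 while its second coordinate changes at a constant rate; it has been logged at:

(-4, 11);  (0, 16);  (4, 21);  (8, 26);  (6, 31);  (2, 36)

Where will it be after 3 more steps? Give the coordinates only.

(2, 51)

The first coordinate reflects between -4 and 9, moving 4 per step.
  step 6: 2 → -2
  step 7: -2 → -2
  step 8: -2 → 2
The second coordinate changes by +5 each step: at step 8 it is 51.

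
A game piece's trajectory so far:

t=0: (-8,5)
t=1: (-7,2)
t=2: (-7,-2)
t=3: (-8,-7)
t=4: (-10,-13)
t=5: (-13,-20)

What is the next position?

First differences are (+1,-3), (+0,-4), (-1,-5), (-2,-6), (-3,-7); their common second difference is (-1,-1) (constant acceleration).
step 6: (-13,-20) + (-4,-8) → (-17,-28)

(-17,-28)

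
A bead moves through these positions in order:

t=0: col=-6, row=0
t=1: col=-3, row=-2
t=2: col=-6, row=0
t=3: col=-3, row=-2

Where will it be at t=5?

Consecutive displacements (+3, -2), (-3, +2), (+3, -2) scale by a factor of -1 each step.
step 4: col=-3, row=-2 + (-3, +2) → col=-6, row=0
step 5: col=-6, row=0 + (+3, -2) → col=-3, row=-2

col=-3, row=-2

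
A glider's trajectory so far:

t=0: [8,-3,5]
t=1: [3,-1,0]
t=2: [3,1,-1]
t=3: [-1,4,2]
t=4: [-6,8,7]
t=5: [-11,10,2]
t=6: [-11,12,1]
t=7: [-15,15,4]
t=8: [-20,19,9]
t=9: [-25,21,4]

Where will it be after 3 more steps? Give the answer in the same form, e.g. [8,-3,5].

[-34,30,11]

Differencing gives [-5,+2,-5], [+0,+2,-1], [-4,+3,+3], [-5,+4,+5], [-5,+2,-5], [+0,+2,-1], [-4,+3,+3], [-5,+4,+5], [-5,+2,-5]. This is the pattern [-5,+2,-5], [+0,+2,-1], [-4,+3,+3], [-5,+4,+5] repeated.
step 10: apply [+0,+2,-1] → [-25,23,3]
step 11: apply [-4,+3,+3] → [-29,26,6]
step 12: apply [-5,+4,+5] → [-34,30,11]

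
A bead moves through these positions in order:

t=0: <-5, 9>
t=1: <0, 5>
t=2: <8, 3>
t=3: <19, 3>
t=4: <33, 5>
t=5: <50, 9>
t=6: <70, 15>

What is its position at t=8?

<119, 33>

Taking differences between consecutive positions: <+5, -4>, <+8, -2>, <+11, +0>, <+14, +2>, <+17, +4>, <+20, +6>. These grow by <+3, +2> each step.
step 7: <70, 15> + <+23, +8> → <93, 23>
step 8: <93, 23> + <+26, +10> → <119, 33>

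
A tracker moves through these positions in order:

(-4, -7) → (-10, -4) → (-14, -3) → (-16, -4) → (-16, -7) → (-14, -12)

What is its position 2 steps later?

(-4, -28)

First differences are (-6, +3), (-4, +1), (-2, -1), (+0, -3), (+2, -5); their common second difference is (+2, -2) (constant acceleration).
step 6: (-14, -12) + (+4, -7) → (-10, -19)
step 7: (-10, -19) + (+6, -9) → (-4, -28)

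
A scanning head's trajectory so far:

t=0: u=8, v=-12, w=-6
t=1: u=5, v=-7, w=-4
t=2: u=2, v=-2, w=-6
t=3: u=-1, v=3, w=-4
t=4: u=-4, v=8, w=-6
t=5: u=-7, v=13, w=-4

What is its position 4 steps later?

The u coordinate changes by -3 each step, so at step 9 it is 8 + 9·(-3) = -19.
The v coordinate changes by +5 each step, so at step 9 it is -12 + 9·(5) = 33.
The w coordinate repeats the cycle [-6, -4] with period 2; step 9 mod 2 = 1, giving -4.

u=-19, v=33, w=-4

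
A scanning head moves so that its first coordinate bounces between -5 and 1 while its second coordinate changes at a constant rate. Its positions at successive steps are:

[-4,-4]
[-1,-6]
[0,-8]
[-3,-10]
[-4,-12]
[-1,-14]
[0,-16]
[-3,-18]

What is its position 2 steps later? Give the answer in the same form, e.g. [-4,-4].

The first coordinate travels 3 per step and bounces off the walls at -5 and 1.
  step 8: -3 → -4
  step 9: -4 → -1
The second coordinate changes by -2 each step: at step 9 it is -22.

[-1,-22]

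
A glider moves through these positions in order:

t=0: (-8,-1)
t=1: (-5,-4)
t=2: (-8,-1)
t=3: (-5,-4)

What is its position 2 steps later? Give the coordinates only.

Step-to-step displacements: (+3,-3), (-3,+3), (+3,-3); each is -1× the previous.
step 4: (-5,-4) + (-3,+3) → (-8,-1)
step 5: (-8,-1) + (+3,-3) → (-5,-4)

(-5,-4)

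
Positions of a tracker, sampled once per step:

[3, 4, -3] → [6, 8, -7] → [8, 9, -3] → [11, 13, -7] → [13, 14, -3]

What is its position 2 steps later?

[18, 19, -3]

Step-to-step displacements: [+3, +4, -4], [+2, +1, +4], [+3, +4, -4], [+2, +1, +4] — a repeating cycle of length 2.
step 5: apply [+3, +4, -4] → [16, 18, -7]
step 6: apply [+2, +1, +4] → [18, 19, -3]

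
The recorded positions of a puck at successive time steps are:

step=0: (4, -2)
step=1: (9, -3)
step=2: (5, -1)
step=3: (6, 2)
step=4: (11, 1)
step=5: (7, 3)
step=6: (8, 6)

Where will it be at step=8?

(9, 7)

The moves between consecutive positions are (+5, -1), (-4, +2), (+1, +3), (+5, -1), (-4, +2), (+1, +3); they repeat the 3-cycle [(+5, -1), (-4, +2), (+1, +3)].
step 7: apply (+5, -1) → (13, 5)
step 8: apply (-4, +2) → (9, 7)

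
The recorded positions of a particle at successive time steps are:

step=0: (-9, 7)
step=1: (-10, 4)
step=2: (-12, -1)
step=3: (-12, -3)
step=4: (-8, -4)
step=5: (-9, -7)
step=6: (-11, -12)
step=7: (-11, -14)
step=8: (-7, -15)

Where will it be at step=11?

Differencing gives (-1, -3), (-2, -5), (+0, -2), (+4, -1), (-1, -3), (-2, -5), (+0, -2), (+4, -1). This is the pattern (-1, -3), (-2, -5), (+0, -2), (+4, -1) repeated.
step 9: apply (-1, -3) → (-8, -18)
step 10: apply (-2, -5) → (-10, -23)
step 11: apply (+0, -2) → (-10, -25)

(-10, -25)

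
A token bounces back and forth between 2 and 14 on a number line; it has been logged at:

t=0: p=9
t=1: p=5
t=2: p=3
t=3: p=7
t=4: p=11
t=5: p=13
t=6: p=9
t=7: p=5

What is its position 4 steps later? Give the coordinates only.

p=13

The value reflects between 2 and 14, moving 4 per step.
  step 8: 5 → 3
  step 9: 3 → 7
  step 10: 7 → 11
  step 11: 11 → 13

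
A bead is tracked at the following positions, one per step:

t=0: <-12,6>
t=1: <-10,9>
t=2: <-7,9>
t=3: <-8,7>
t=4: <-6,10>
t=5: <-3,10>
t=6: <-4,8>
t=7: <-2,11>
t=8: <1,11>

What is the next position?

<0,9>

Step-to-step displacements: <+2,+3>, <+3,+0>, <-1,-2>, <+2,+3>, <+3,+0>, <-1,-2>, <+2,+3>, <+3,+0> — a repeating cycle of length 3.
step 9: apply <-1,-2> → <0,9>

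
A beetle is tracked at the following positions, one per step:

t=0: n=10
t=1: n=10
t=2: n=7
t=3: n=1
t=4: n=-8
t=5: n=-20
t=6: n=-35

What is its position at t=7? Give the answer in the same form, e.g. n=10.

Taking differences between consecutive positions: +0, -3, -6, -9, -12, -15. These grow by -3 each step.
step 7: -35 − 18 → n=-53

n=-53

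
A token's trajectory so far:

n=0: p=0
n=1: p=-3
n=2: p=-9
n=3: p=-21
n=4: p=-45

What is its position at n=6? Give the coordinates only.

The jumps are -3, -6, -12, -24 — a geometric progression with ratio 2.
step 5: -45 − 48 → p=-93
step 6: -93 − 96 → p=-189

p=-189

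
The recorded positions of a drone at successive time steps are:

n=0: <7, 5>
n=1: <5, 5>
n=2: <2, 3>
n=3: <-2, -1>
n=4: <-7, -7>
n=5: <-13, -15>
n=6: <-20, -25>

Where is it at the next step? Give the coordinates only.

<-28, -37>

Successive displacements: <-2, +0>, <-3, -2>, <-4, -4>, <-5, -6>, <-6, -8>, <-7, -10> — each changes by <-1, -2>.
step 7: <-20, -25> + <-8, -12> → <-28, -37>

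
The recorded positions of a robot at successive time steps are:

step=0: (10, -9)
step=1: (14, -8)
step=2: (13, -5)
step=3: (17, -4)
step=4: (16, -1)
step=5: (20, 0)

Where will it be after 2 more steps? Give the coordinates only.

(23, 4)

Step-to-step displacements: (+4, +1), (-1, +3), (+4, +1), (-1, +3), (+4, +1) — a repeating cycle of length 2.
step 6: apply (-1, +3) → (19, 3)
step 7: apply (+4, +1) → (23, 4)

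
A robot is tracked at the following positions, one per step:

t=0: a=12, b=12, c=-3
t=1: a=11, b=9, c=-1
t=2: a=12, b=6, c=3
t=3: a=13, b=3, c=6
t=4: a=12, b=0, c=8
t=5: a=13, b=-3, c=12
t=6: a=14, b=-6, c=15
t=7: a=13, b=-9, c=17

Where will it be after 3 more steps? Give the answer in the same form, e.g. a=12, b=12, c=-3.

a=14, b=-18, c=26

Step-to-step displacements: (-1, -3, +2), (+1, -3, +4), (+1, -3, +3), (-1, -3, +2), (+1, -3, +4), (+1, -3, +3), (-1, -3, +2) — a repeating cycle of length 3.
step 8: apply (+1, -3, +4) → a=14, b=-12, c=21
step 9: apply (+1, -3, +3) → a=15, b=-15, c=24
step 10: apply (-1, -3, +2) → a=14, b=-18, c=26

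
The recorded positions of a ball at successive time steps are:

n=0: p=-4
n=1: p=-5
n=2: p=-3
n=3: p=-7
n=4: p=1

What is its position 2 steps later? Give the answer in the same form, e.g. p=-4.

Step-to-step displacements: -1, +2, -4, +8; each is -2× the previous.
step 5: 1 − 16 → p=-15
step 6: -15 + 32 → p=17

p=17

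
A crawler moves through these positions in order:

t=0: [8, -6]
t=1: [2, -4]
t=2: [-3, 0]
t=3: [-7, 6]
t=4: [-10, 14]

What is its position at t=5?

Taking differences between consecutive positions: [-6, +2], [-5, +4], [-4, +6], [-3, +8]. These grow by [+1, +2] each step.
step 5: [-10, 14] + [-2, +10] → [-12, 24]

[-12, 24]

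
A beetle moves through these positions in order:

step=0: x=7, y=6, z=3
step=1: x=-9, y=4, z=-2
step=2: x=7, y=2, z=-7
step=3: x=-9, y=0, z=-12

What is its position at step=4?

X: cycles through 7, -9 every 2 steps. Step 4 lands at position 0 of the cycle → 7.
Y: linear, -2 per step → -2 at step 4.
Z: linear, -5 per step → -17 at step 4.

x=7, y=-2, z=-17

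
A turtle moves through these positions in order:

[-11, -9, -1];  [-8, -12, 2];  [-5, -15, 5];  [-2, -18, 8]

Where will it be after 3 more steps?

[7, -27, 17]

The position changes by [+3, -3, +3] every step.
step 4: [-2, -18, 8] + [+3, -3, +3] → [1, -21, 11]
step 5: [1, -21, 11] + [+3, -3, +3] → [4, -24, 14]
step 6: [4, -24, 14] + [+3, -3, +3] → [7, -27, 17]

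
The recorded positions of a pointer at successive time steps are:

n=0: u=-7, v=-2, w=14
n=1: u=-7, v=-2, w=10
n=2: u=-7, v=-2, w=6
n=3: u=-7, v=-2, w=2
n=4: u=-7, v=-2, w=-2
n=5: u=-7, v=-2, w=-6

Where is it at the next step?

u=-7, v=-2, w=-10

The position changes by (+0, +0, -4) every step.
step 6: u=-7, v=-2, w=-6 + (+0, +0, -4) → u=-7, v=-2, w=-10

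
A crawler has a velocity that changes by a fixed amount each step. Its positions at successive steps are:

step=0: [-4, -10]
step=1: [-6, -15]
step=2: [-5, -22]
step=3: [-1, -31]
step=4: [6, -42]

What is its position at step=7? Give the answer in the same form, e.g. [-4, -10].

Taking differences between consecutive positions: [-2, -5], [+1, -7], [+4, -9], [+7, -11]. These grow by [+3, -2] each step.
step 5: [6, -42] + [+10, -13] → [16, -55]
step 6: [16, -55] + [+13, -15] → [29, -70]
step 7: [29, -70] + [+16, -17] → [45, -87]

[45, -87]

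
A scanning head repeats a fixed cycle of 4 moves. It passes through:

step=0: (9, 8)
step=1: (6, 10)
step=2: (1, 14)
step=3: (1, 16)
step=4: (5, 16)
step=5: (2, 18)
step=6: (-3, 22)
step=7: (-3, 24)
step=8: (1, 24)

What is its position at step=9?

Step-to-step displacements: (-3, +2), (-5, +4), (+0, +2), (+4, +0), (-3, +2), (-5, +4), (+0, +2), (+4, +0) — a repeating cycle of length 4.
step 9: apply (-3, +2) → (-2, 26)

(-2, 26)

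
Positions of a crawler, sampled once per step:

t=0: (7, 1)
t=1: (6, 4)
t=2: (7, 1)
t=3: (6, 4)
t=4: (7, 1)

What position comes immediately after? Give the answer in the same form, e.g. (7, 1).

Consecutive displacements (-1, +3), (+1, -3), (-1, +3), (+1, -3) scale by a factor of -1 each step.
step 5: (7, 1) + (-1, +3) → (6, 4)

(6, 4)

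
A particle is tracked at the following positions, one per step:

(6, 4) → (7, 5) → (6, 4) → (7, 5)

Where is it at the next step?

Step-to-step displacements: (+1, +1), (-1, -1), (+1, +1); each is -1× the previous.
step 4: (7, 5) + (-1, -1) → (6, 4)

(6, 4)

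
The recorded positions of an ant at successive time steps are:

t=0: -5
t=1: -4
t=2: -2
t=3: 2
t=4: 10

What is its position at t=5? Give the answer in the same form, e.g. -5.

26

The jumps are +1, +2, +4, +8 — a geometric progression with ratio 2.
step 5: 10 + 16 → 26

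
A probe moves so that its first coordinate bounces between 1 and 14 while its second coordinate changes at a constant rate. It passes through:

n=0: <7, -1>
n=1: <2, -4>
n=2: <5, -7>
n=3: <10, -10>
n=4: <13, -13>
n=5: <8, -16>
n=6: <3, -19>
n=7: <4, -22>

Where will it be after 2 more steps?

The first coordinate travels 5 per step and bounces off the walls at 1 and 14.
  step 8: 4 → 9
  step 9: 9 → 14
The second coordinate changes by -3 each step: at step 9 it is -28.

<14, -28>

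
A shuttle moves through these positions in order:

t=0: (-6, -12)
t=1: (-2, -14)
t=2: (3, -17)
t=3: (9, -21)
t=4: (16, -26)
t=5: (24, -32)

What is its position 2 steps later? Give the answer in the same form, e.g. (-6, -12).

First differences are (+4, -2), (+5, -3), (+6, -4), (+7, -5), (+8, -6); their common second difference is (+1, -1) (constant acceleration).
step 6: (24, -32) + (+9, -7) → (33, -39)
step 7: (33, -39) + (+10, -8) → (43, -47)

(43, -47)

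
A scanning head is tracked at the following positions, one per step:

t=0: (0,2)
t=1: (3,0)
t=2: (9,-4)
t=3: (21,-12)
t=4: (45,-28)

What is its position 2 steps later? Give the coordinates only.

The jumps are (+3,-2), (+6,-4), (+12,-8), (+24,-16) — a geometric progression with ratio 2.
step 5: (45,-28) + (+48,-32) → (93,-60)
step 6: (93,-60) + (+96,-64) → (189,-124)

(189,-124)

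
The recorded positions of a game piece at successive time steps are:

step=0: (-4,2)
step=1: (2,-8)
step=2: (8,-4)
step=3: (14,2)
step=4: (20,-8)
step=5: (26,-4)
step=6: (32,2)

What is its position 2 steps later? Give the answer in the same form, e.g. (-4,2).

The first coordinate changes by +6 each step, so at step 8 it is -4 + 8·(6) = 44.
The second coordinate repeats the cycle [2, -8, -4] with period 3; step 8 mod 3 = 2, giving -4.

(44,-4)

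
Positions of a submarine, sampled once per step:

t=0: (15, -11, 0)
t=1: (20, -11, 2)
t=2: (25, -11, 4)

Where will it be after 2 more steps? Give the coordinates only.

(35, -11, 8)

The position changes by (+5, +0, +2) every step.
step 3: (25, -11, 4) + (+5, +0, +2) → (30, -11, 6)
step 4: (30, -11, 6) + (+5, +0, +2) → (35, -11, 8)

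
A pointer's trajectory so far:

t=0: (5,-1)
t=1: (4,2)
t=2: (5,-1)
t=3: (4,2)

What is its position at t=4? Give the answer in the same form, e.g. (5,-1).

Step-to-step displacements: (-1,+3), (+1,-3), (-1,+3); each is -1× the previous.
step 4: (4,2) + (+1,-3) → (5,-1)

(5,-1)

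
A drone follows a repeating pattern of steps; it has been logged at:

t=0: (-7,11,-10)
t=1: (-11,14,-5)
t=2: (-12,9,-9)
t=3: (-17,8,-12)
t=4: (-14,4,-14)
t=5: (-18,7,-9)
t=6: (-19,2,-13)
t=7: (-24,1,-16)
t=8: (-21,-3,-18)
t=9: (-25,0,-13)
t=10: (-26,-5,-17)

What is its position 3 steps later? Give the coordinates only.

The moves between consecutive positions are (-4,+3,+5), (-1,-5,-4), (-5,-1,-3), (+3,-4,-2), (-4,+3,+5), (-1,-5,-4), (-5,-1,-3), (+3,-4,-2), (-4,+3,+5), (-1,-5,-4); they repeat the 4-cycle [(-4,+3,+5), (-1,-5,-4), (-5,-1,-3), (+3,-4,-2)].
step 11: apply (-5,-1,-3) → (-31,-6,-20)
step 12: apply (+3,-4,-2) → (-28,-10,-22)
step 13: apply (-4,+3,+5) → (-32,-7,-17)

(-32,-7,-17)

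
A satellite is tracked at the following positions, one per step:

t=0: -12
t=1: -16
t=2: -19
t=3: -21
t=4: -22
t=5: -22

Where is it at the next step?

-21

Taking differences between consecutive positions: -4, -3, -2, -1, +0. These grow by +1 each step.
step 6: -22 + 1 → -21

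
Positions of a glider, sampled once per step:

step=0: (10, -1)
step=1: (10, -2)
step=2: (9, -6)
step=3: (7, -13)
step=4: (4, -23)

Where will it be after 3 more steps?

First differences are (+0, -1), (-1, -4), (-2, -7), (-3, -10); their common second difference is (-1, -3) (constant acceleration).
step 5: (4, -23) + (-4, -13) → (0, -36)
step 6: (0, -36) + (-5, -16) → (-5, -52)
step 7: (-5, -52) + (-6, -19) → (-11, -71)

(-11, -71)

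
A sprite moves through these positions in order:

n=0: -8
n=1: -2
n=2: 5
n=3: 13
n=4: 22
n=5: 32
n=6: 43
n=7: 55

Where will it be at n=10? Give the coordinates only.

Successive displacements: +6, +7, +8, +9, +10, +11, +12 — each changes by +1.
step 8: 55 + 13 → 68
step 9: 68 + 14 → 82
step 10: 82 + 15 → 97

97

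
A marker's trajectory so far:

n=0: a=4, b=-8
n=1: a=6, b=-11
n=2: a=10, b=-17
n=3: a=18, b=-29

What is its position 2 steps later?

a=66, b=-101

Step-to-step displacements: (+2, -3), (+4, -6), (+8, -12); each is 2× the previous.
step 4: a=18, b=-29 + (+16, -24) → a=34, b=-53
step 5: a=34, b=-53 + (+32, -48) → a=66, b=-101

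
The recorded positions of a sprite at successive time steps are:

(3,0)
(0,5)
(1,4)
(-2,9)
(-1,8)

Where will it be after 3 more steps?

Step-to-step displacements: (-3,+5), (+1,-1), (-3,+5), (+1,-1) — a repeating cycle of length 2.
step 5: apply (-3,+5) → (-4,13)
step 6: apply (+1,-1) → (-3,12)
step 7: apply (-3,+5) → (-6,17)

(-6,17)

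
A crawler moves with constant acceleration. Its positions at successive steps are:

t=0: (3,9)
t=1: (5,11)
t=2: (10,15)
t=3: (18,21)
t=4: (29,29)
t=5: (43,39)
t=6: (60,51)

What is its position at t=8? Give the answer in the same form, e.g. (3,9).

Successive displacements: (+2,+2), (+5,+4), (+8,+6), (+11,+8), (+14,+10), (+17,+12) — each changes by (+3,+2).
step 7: (60,51) + (+20,+14) → (80,65)
step 8: (80,65) + (+23,+16) → (103,81)

(103,81)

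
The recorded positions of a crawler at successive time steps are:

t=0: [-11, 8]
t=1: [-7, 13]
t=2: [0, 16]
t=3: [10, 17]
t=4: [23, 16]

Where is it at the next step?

First differences are [+4, +5], [+7, +3], [+10, +1], [+13, -1]; their common second difference is [+3, -2] (constant acceleration).
step 5: [23, 16] + [+16, -3] → [39, 13]

[39, 13]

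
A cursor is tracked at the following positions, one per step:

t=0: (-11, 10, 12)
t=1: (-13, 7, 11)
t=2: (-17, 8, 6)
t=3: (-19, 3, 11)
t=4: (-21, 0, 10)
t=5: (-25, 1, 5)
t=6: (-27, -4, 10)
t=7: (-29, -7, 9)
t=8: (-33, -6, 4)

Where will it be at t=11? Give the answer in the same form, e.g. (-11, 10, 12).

Step-to-step displacements: (-2, -3, -1), (-4, +1, -5), (-2, -5, +5), (-2, -3, -1), (-4, +1, -5), (-2, -5, +5), (-2, -3, -1), (-4, +1, -5) — a repeating cycle of length 3.
step 9: apply (-2, -5, +5) → (-35, -11, 9)
step 10: apply (-2, -3, -1) → (-37, -14, 8)
step 11: apply (-4, +1, -5) → (-41, -13, 3)

(-41, -13, 3)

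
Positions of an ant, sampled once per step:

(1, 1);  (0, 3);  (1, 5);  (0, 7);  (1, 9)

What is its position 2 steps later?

(1, 13)

Step-to-step displacements: (-1, +2), (+1, +2), (-1, +2), (+1, +2) — a repeating cycle of length 2.
step 5: apply (-1, +2) → (0, 11)
step 6: apply (+1, +2) → (1, 13)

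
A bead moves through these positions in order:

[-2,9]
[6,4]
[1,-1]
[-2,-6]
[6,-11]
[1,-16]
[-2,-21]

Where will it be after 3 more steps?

The first coordinate repeats the cycle [-2, 6, 1] with period 3; step 9 mod 3 = 0, giving -2.
The second coordinate changes by -5 each step, so at step 9 it is 9 + 9·(-5) = -36.

[-2,-36]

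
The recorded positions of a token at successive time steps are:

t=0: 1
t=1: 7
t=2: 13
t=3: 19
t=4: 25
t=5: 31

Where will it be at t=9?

Each step adds +6 to the position.
step 6: 31 + 6 → 37
step 7: 37 + 6 → 43
step 8: 43 + 6 → 49
step 9: 49 + 6 → 55

55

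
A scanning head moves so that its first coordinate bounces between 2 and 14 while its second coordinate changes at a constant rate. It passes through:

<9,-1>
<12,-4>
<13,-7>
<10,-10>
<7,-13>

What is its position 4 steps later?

The first coordinate reflects between 2 and 14, moving 3 per step.
  step 5: 7 → 4
  step 6: 4 → 3
  step 7: 3 → 6
  step 8: 6 → 9
The second coordinate changes by -3 each step: at step 8 it is -25.

<9,-25>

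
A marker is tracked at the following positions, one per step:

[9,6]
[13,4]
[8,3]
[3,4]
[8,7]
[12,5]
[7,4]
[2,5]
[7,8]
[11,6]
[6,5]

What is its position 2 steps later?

Step-to-step displacements: [+4,-2], [-5,-1], [-5,+1], [+5,+3], [+4,-2], [-5,-1], [-5,+1], [+5,+3], [+4,-2], [-5,-1] — a repeating cycle of length 4.
step 11: apply [-5,+1] → [1,6]
step 12: apply [+5,+3] → [6,9]

[6,9]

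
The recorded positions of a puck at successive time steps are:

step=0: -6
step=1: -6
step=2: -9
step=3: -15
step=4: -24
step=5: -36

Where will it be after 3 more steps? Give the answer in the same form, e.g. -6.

Taking differences between consecutive positions: +0, -3, -6, -9, -12. These grow by -3 each step.
step 6: -36 − 15 → -51
step 7: -51 − 18 → -69
step 8: -69 − 21 → -90

-90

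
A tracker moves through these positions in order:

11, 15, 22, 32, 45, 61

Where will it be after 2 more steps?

Taking differences between consecutive positions: +4, +7, +10, +13, +16. These grow by +3 each step.
step 6: 61 + 19 → 80
step 7: 80 + 22 → 102

102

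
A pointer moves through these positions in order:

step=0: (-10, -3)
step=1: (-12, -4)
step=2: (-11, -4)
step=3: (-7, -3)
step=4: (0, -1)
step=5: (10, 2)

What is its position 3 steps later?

(58, 17)

Taking differences between consecutive positions: (-2, -1), (+1, +0), (+4, +1), (+7, +2), (+10, +3). These grow by (+3, +1) each step.
step 6: (10, 2) + (+13, +4) → (23, 6)
step 7: (23, 6) + (+16, +5) → (39, 11)
step 8: (39, 11) + (+19, +6) → (58, 17)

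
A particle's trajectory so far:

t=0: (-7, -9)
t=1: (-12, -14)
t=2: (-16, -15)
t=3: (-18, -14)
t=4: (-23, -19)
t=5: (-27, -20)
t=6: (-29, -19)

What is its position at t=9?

The moves between consecutive positions are (-5, -5), (-4, -1), (-2, +1), (-5, -5), (-4, -1), (-2, +1); they repeat the 3-cycle [(-5, -5), (-4, -1), (-2, +1)].
step 7: apply (-5, -5) → (-34, -24)
step 8: apply (-4, -1) → (-38, -25)
step 9: apply (-2, +1) → (-40, -24)

(-40, -24)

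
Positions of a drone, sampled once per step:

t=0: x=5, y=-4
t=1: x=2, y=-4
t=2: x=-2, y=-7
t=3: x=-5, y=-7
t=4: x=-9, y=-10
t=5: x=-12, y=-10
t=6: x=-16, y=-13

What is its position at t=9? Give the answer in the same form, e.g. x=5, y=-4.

x=-26, y=-16

The moves between consecutive positions are (-3, +0), (-4, -3), (-3, +0), (-4, -3), (-3, +0), (-4, -3); they repeat the 2-cycle [(-3, +0), (-4, -3)].
step 7: apply (-3, +0) → x=-19, y=-13
step 8: apply (-4, -3) → x=-23, y=-16
step 9: apply (-3, +0) → x=-26, y=-16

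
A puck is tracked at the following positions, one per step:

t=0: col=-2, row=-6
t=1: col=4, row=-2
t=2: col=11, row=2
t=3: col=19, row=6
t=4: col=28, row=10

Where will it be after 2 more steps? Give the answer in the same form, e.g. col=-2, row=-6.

Successive displacements: (+6, +4), (+7, +4), (+8, +4), (+9, +4) — each changes by (+1, +0).
step 5: col=28, row=10 + (+10, +4) → col=38, row=14
step 6: col=38, row=14 + (+11, +4) → col=49, row=18

col=49, row=18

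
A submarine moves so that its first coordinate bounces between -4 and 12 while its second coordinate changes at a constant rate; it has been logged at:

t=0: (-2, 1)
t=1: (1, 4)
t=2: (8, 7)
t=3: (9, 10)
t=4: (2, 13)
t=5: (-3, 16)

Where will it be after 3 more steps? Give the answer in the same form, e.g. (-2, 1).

The first coordinate reflects between -4 and 12, moving 7 per step.
  step 6: -3 → 4
  step 7: 4 → 11
  step 8: 11 → 6
The second coordinate changes by +3 each step: at step 8 it is 25.

(6, 25)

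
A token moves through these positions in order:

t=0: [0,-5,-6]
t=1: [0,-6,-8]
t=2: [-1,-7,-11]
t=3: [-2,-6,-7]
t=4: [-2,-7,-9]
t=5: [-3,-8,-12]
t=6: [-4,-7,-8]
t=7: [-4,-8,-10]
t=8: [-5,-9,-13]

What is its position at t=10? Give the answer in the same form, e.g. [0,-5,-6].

Differencing gives [+0,-1,-2], [-1,-1,-3], [-1,+1,+4], [+0,-1,-2], [-1,-1,-3], [-1,+1,+4], [+0,-1,-2], [-1,-1,-3]. This is the pattern [+0,-1,-2], [-1,-1,-3], [-1,+1,+4] repeated.
step 9: apply [-1,+1,+4] → [-6,-8,-9]
step 10: apply [+0,-1,-2] → [-6,-9,-11]

[-6,-9,-11]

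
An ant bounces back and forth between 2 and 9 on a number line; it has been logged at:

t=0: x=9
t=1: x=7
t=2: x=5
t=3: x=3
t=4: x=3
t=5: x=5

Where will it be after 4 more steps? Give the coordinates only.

x=5

The value reflects between 2 and 9, moving 2 per step.
  step 6: 5 → 7
  step 7: 7 → 9
  step 8: 9 → 7
  step 9: 7 → 5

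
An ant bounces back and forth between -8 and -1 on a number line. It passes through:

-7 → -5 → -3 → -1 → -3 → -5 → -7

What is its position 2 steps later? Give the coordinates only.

The value travels 2 per step and bounces off the walls at -8 and -1.
  step 7: -7 → -7
  step 8: -7 → -5

-5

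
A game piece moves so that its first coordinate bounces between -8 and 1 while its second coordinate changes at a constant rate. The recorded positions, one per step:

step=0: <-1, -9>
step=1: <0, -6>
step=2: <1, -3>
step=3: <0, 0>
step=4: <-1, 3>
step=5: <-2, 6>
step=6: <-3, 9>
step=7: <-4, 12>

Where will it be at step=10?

<-7, 21>

The first coordinate reflects between -8 and 1, moving 1 per step.
  step 8: -4 → -5
  step 9: -5 → -6
  step 10: -6 → -7
The second coordinate changes by +3 each step: at step 10 it is 21.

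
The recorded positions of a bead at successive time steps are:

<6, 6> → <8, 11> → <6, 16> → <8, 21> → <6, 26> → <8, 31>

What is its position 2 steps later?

First: cycles through 6, 8 every 2 steps. Step 7 lands at position 1 of the cycle → 8.
Second: linear, +5 per step → 41 at step 7.

<8, 41>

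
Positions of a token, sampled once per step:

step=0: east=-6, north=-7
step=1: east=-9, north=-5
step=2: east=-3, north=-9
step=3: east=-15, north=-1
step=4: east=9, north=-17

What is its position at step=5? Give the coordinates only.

east=-39, north=15

Consecutive displacements (-3,+2), (+6,-4), (-12,+8), (+24,-16) scale by a factor of -2 each step.
step 5: east=9, north=-17 + (-48,+32) → east=-39, north=15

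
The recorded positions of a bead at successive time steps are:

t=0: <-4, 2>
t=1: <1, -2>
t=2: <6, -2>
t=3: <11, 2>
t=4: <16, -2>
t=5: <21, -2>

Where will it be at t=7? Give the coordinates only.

<31, -2>

First: linear, +5 per step → 31 at step 7.
Second: cycles through 2, -2, -2 every 3 steps. Step 7 lands at position 1 of the cycle → -2.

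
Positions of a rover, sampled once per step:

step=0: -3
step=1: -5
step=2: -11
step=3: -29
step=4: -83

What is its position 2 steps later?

-731

Consecutive displacements -2, -6, -18, -54 scale by a factor of 3 each step.
step 5: -83 − 162 → -245
step 6: -245 − 486 → -731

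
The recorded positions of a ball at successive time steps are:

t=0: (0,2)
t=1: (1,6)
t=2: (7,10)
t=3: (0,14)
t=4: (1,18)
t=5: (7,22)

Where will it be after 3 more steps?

(7,34)

First: cycles through 0, 1, 7 every 3 steps. Step 8 lands at position 2 of the cycle → 7.
Second: linear, +4 per step → 34 at step 8.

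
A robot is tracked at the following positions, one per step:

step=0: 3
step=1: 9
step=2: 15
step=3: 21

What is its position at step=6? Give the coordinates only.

Each step adds +6 to the position.
step 4: 21 + 6 → 27
step 5: 27 + 6 → 33
step 6: 33 + 6 → 39

39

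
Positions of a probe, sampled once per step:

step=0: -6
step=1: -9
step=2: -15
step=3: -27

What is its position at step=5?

-99

Consecutive displacements -3, -6, -12 scale by a factor of 2 each step.
step 4: -27 − 24 → -51
step 5: -51 − 48 → -99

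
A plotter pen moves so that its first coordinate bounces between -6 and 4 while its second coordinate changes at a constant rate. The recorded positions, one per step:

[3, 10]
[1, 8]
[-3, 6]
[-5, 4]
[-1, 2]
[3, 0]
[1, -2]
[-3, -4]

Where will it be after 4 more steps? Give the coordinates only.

[1, -12]

The first coordinate reflects between -6 and 4, moving 4 per step.
  step 8: -3 → -5
  step 9: -5 → -1
  step 10: -1 → 3
  step 11: 3 → 1
The second coordinate changes by -2 each step: at step 11 it is -12.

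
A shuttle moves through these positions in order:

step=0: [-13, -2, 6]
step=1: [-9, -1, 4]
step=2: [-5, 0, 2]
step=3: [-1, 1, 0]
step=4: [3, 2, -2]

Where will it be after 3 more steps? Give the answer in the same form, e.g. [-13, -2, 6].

[15, 5, -8]

Constant displacement of [+4, +1, -2] per step.
step 5: [3, 2, -2] + [+4, +1, -2] → [7, 3, -4]
step 6: [7, 3, -4] + [+4, +1, -2] → [11, 4, -6]
step 7: [11, 4, -6] + [+4, +1, -2] → [15, 5, -8]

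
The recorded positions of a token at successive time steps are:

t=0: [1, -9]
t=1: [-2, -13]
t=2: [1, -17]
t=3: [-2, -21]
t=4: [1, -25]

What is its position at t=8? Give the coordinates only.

The first coordinate repeats the cycle [1, -2] with period 2; step 8 mod 2 = 0, giving 1.
The second coordinate changes by -4 each step, so at step 8 it is -9 + 8·(-4) = -41.

[1, -41]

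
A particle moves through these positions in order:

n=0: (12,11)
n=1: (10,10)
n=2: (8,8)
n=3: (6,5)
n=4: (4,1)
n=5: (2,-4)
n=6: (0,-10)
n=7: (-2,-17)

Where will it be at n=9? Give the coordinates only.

(-6,-34)

Successive displacements: (-2,-1), (-2,-2), (-2,-3), (-2,-4), (-2,-5), (-2,-6), (-2,-7) — each changes by (+0,-1).
step 8: (-2,-17) + (-2,-8) → (-4,-25)
step 9: (-4,-25) + (-2,-9) → (-6,-34)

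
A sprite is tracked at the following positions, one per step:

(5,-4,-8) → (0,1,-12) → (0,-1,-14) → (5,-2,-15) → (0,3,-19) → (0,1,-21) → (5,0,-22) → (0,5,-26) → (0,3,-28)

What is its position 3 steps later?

Differencing gives (-5,+5,-4), (+0,-2,-2), (+5,-1,-1), (-5,+5,-4), (+0,-2,-2), (+5,-1,-1), (-5,+5,-4), (+0,-2,-2). This is the pattern (-5,+5,-4), (+0,-2,-2), (+5,-1,-1) repeated.
step 9: apply (+5,-1,-1) → (5,2,-29)
step 10: apply (-5,+5,-4) → (0,7,-33)
step 11: apply (+0,-2,-2) → (0,5,-35)

(0,5,-35)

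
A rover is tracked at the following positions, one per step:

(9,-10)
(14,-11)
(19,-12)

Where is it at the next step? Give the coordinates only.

(24,-13)

Each step adds (+5,-1) to the position.
step 3: (19,-12) + (+5,-1) → (24,-13)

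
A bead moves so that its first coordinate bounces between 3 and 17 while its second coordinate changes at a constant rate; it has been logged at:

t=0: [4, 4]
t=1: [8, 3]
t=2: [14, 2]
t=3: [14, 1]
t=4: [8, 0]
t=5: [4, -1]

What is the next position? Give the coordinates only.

[10, -2]

The first coordinate travels 6 per step and bounces off the walls at 3 and 17.
  step 6: 4 → 10
The second coordinate changes by -1 each step: at step 6 it is -2.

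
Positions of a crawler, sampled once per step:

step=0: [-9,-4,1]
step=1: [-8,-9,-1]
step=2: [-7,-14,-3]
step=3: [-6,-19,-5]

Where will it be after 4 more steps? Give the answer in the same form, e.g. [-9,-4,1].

Constant displacement of [+1,-5,-2] per step.
step 4: [-6,-19,-5] + [+1,-5,-2] → [-5,-24,-7]
step 5: [-5,-24,-7] + [+1,-5,-2] → [-4,-29,-9]
step 6: [-4,-29,-9] + [+1,-5,-2] → [-3,-34,-11]
step 7: [-3,-34,-11] + [+1,-5,-2] → [-2,-39,-13]

[-2,-39,-13]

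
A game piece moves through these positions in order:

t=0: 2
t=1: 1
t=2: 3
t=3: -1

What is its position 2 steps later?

-9

Consecutive displacements -1, +2, -4 scale by a factor of -2 each step.
step 4: -1 + 8 → 7
step 5: 7 − 16 → -9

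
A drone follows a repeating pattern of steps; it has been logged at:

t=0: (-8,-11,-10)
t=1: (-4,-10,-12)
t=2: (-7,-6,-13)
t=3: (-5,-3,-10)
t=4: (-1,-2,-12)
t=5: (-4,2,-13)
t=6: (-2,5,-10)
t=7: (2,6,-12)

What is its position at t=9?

(1,13,-10)

The moves between consecutive positions are (+4,+1,-2), (-3,+4,-1), (+2,+3,+3), (+4,+1,-2), (-3,+4,-1), (+2,+3,+3), (+4,+1,-2); they repeat the 3-cycle [(+4,+1,-2), (-3,+4,-1), (+2,+3,+3)].
step 8: apply (-3,+4,-1) → (-1,10,-13)
step 9: apply (+2,+3,+3) → (1,13,-10)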